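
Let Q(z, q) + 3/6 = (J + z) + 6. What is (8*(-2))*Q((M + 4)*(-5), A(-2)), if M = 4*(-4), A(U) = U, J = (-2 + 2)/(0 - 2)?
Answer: -1048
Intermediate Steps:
J = 0 (J = 0/(-2) = 0*(-½) = 0)
M = -16
Q(z, q) = 11/2 + z (Q(z, q) = -½ + ((0 + z) + 6) = -½ + (z + 6) = -½ + (6 + z) = 11/2 + z)
(8*(-2))*Q((M + 4)*(-5), A(-2)) = (8*(-2))*(11/2 + (-16 + 4)*(-5)) = -16*(11/2 - 12*(-5)) = -16*(11/2 + 60) = -16*131/2 = -1048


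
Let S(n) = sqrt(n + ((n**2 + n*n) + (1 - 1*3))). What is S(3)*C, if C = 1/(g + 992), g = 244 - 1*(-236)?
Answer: sqrt(19)/1472 ≈ 0.0029612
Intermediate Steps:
g = 480 (g = 244 + 236 = 480)
C = 1/1472 (C = 1/(480 + 992) = 1/1472 ≈ 0.00067935)
S(n) = sqrt(-2 + n + 2*n**2) (S(n) = sqrt(n + ((n**2 + n**2) + (1 - 3))) = sqrt(n + (2*n**2 - 2)) = sqrt(n + (-2 + 2*n**2)) = sqrt(-2 + n + 2*n**2))
S(3)*C = sqrt(-2 + 3 + 2*3**2)*(1/1472) = sqrt(-2 + 3 + 2*9)*(1/1472) = sqrt(-2 + 3 + 18)*(1/1472) = sqrt(19)*(1/1472) = sqrt(19)/1472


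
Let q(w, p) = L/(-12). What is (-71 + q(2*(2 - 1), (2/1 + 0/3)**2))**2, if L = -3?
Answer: 80089/16 ≈ 5005.6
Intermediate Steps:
q(w, p) = 1/4 (q(w, p) = -3/(-12) = -3*(-1/12) = 1/4)
(-71 + q(2*(2 - 1), (2/1 + 0/3)**2))**2 = (-71 + 1/4)**2 = (-283/4)**2 = 80089/16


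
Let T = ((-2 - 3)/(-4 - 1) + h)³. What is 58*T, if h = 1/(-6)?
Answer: 3625/108 ≈ 33.565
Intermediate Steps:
h = -⅙ ≈ -0.16667
T = 125/216 (T = ((-2 - 3)/(-4 - 1) - ⅙)³ = (-5/(-5) - ⅙)³ = (-5*(-⅕) - ⅙)³ = (1 - ⅙)³ = (⅚)³ = 125/216 ≈ 0.57870)
58*T = 58*(125/216) = 3625/108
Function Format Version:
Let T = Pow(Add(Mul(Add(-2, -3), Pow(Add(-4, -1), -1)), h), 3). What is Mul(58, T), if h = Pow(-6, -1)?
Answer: Rational(3625, 108) ≈ 33.565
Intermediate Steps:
h = Rational(-1, 6) ≈ -0.16667
T = Rational(125, 216) (T = Pow(Add(Mul(Add(-2, -3), Pow(Add(-4, -1), -1)), Rational(-1, 6)), 3) = Pow(Add(Mul(-5, Pow(-5, -1)), Rational(-1, 6)), 3) = Pow(Add(Mul(-5, Rational(-1, 5)), Rational(-1, 6)), 3) = Pow(Add(1, Rational(-1, 6)), 3) = Pow(Rational(5, 6), 3) = Rational(125, 216) ≈ 0.57870)
Mul(58, T) = Mul(58, Rational(125, 216)) = Rational(3625, 108)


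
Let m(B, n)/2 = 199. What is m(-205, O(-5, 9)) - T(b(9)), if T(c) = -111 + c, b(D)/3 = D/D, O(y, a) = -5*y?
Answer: 506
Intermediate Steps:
m(B, n) = 398 (m(B, n) = 2*199 = 398)
b(D) = 3 (b(D) = 3*(D/D) = 3*1 = 3)
m(-205, O(-5, 9)) - T(b(9)) = 398 - (-111 + 3) = 398 - 1*(-108) = 398 + 108 = 506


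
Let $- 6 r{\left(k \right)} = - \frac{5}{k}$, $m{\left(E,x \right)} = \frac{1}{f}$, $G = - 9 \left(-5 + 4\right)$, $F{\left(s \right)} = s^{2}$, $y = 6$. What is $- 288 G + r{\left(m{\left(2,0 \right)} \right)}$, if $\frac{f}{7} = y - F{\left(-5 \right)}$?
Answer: $- \frac{16217}{6} \approx -2702.8$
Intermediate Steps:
$f = -133$ ($f = 7 \left(6 - \left(-5\right)^{2}\right) = 7 \left(6 - 25\right) = 7 \left(-19\right) = -133$)
$G = 9$ ($G = \left(-9\right) \left(-1\right) = 9$)
$m{\left(E,x \right)} = - \frac{1}{133}$ ($m{\left(E,x \right)} = \frac{1}{-133} = - \frac{1}{133}$)
$r{\left(k \right)} = \frac{5}{6 k}$ ($r{\left(k \right)} = - \frac{\left(-5\right) \frac{1}{k}}{6} = \frac{5}{6 k}$)
$- 288 G + r{\left(m{\left(2,0 \right)} \right)} = \left(-288\right) 9 + \frac{5}{6 \left(- \frac{1}{133}\right)} = -2592 + \frac{5}{6} \left(-133\right) = -2592 - \frac{665}{6} = - \frac{16217}{6}$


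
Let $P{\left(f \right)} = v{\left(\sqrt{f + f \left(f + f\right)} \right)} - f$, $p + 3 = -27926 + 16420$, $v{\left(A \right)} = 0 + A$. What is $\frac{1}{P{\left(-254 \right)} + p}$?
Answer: $- \frac{11255}{126546247} - \frac{13 \sqrt{762}}{126546247} \approx -9.1776 \cdot 10^{-5}$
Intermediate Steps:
$v{\left(A \right)} = A$
$p = -11509$ ($p = -3 + \left(-27926 + 16420\right) = -3 - 11506 = -11509$)
$P{\left(f \right)} = \sqrt{f + 2 f^{2}} - f$ ($P{\left(f \right)} = \sqrt{f + f \left(f + f\right)} - f = \sqrt{f + f 2 f} - f = \sqrt{f + 2 f^{2}} - f$)
$\frac{1}{P{\left(-254 \right)} + p} = \frac{1}{\left(\sqrt{- 254 \left(1 + 2 \left(-254\right)\right)} - -254\right) - 11509} = \frac{1}{\left(\sqrt{- 254 \left(1 - 508\right)} + 254\right) - 11509} = \frac{1}{\left(\sqrt{\left(-254\right) \left(-507\right)} + 254\right) - 11509} = \frac{1}{\left(\sqrt{128778} + 254\right) - 11509} = \frac{1}{\left(13 \sqrt{762} + 254\right) - 11509} = \frac{1}{\left(254 + 13 \sqrt{762}\right) - 11509} = \frac{1}{-11255 + 13 \sqrt{762}}$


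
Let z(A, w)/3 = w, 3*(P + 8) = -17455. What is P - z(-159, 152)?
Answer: -18847/3 ≈ -6282.3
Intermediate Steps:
P = -17479/3 (P = -8 + (⅓)*(-17455) = -8 - 17455/3 = -17479/3 ≈ -5826.3)
z(A, w) = 3*w
P - z(-159, 152) = -17479/3 - 3*152 = -17479/3 - 1*456 = -17479/3 - 456 = -18847/3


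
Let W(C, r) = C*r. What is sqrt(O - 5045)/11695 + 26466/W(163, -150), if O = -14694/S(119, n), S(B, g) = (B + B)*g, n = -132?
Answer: -4411/4075 + I*sqrt(34574840839)/30617510 ≈ -1.0825 + 0.0060731*I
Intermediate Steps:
S(B, g) = 2*B*g (S(B, g) = (2*B)*g = 2*B*g)
O = 2449/5236 (O = -14694/(2*119*(-132)) = -14694/(-31416) = -14694*(-1/31416) = 2449/5236 ≈ 0.46772)
sqrt(O - 5045)/11695 + 26466/W(163, -150) = sqrt(2449/5236 - 5045)/11695 + 26466/((163*(-150))) = sqrt(-26413171/5236)*(1/11695) + 26466/(-24450) = (I*sqrt(34574840839)/2618)*(1/11695) + 26466*(-1/24450) = I*sqrt(34574840839)/30617510 - 4411/4075 = -4411/4075 + I*sqrt(34574840839)/30617510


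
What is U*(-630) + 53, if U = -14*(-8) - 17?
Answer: -59797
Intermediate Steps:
U = 95 (U = 112 - 17 = 95)
U*(-630) + 53 = 95*(-630) + 53 = -59850 + 53 = -59797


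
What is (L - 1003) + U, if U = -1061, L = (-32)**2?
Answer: -1040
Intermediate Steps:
L = 1024
(L - 1003) + U = (1024 - 1003) - 1061 = 21 - 1061 = -1040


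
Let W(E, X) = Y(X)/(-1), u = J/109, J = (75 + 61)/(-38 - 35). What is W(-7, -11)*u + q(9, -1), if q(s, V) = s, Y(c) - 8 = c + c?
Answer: 69709/7957 ≈ 8.7607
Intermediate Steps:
J = -136/73 (J = 136/(-73) = 136*(-1/73) = -136/73 ≈ -1.8630)
Y(c) = 8 + 2*c (Y(c) = 8 + (c + c) = 8 + 2*c)
u = -136/7957 (u = -136/73/109 = -136/73*1/109 = -136/7957 ≈ -0.017092)
W(E, X) = -8 - 2*X (W(E, X) = (8 + 2*X)/(-1) = (8 + 2*X)*(-1) = -8 - 2*X)
W(-7, -11)*u + q(9, -1) = (-8 - 2*(-11))*(-136/7957) + 9 = (-8 + 22)*(-136/7957) + 9 = 14*(-136/7957) + 9 = -1904/7957 + 9 = 69709/7957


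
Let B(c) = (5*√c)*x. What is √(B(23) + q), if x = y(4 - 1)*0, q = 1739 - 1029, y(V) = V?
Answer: √710 ≈ 26.646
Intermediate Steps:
q = 710
x = 0 (x = (4 - 1)*0 = 3*0 = 0)
B(c) = 0 (B(c) = (5*√c)*0 = 0)
√(B(23) + q) = √(0 + 710) = √710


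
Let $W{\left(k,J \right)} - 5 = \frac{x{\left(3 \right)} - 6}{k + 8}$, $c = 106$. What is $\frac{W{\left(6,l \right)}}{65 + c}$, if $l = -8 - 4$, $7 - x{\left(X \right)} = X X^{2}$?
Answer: $\frac{22}{1197} \approx 0.018379$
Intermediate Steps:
$x{\left(X \right)} = 7 - X^{3}$ ($x{\left(X \right)} = 7 - X X^{2} = 7 - X^{3}$)
$l = -12$ ($l = -8 - 4 = -12$)
$W{\left(k,J \right)} = 5 - \frac{26}{8 + k}$ ($W{\left(k,J \right)} = 5 + \frac{\left(7 - 3^{3}\right) - 6}{k + 8} = 5 + \frac{\left(7 - 27\right) - 6}{8 + k} = 5 + \frac{-20 - 6}{8 + k} = 5 - \frac{26}{8 + k}$)
$\frac{W{\left(6,l \right)}}{65 + c} = \frac{\frac{1}{8 + 6} \left(14 + 5 \cdot 6\right)}{65 + 106} = \frac{\frac{1}{14} \left(14 + 30\right)}{171} = \frac{1}{14} \cdot 44 \cdot \frac{1}{171} = \frac{22}{7} \cdot \frac{1}{171} = \frac{22}{1197}$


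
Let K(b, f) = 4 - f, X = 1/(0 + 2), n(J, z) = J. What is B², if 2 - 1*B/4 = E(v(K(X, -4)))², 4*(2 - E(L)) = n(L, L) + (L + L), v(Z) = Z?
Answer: 3136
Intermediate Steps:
X = ½ (X = 1/2 = ½ ≈ 0.50000)
E(L) = 2 - 3*L/4 (E(L) = 2 - (L + (L + L))/4 = 2 - (L + 2*L)/4 = 2 - 3*L/4)
B = -56 (B = 8 - 4*(2 - 3*(4 - 1*(-4))/4)² = 8 - 4*(2 - 3*(4 + 4)/4)² = 8 - 4*(2 - ¾*8)² = 8 - 4*(2 - 6)² = 8 - 4*(-4)² = 8 - 4*16 = 8 - 64 = -56)
B² = (-56)² = 3136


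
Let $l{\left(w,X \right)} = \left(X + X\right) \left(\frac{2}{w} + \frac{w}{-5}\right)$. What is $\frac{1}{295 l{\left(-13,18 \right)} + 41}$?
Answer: $\frac{13}{338249} \approx 3.8433 \cdot 10^{-5}$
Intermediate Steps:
$l{\left(w,X \right)} = 2 X \left(\frac{2}{w} - \frac{w}{5}\right)$ ($l{\left(w,X \right)} = 2 X \left(\frac{2}{w} + w \left(- \frac{1}{5}\right)\right) = 2 X \left(\frac{2}{w} - \frac{w}{5}\right)$)
$\frac{1}{295 l{\left(-13,18 \right)} + 41} = \frac{1}{295 \cdot \frac{2}{5} \cdot 18 \frac{1}{-13} \left(10 - \left(-13\right)^{2}\right) + 41} = \frac{1}{295 \cdot \frac{2}{5} \cdot 18 \left(- \frac{1}{13}\right) \left(10 - 169\right) + 41} = \frac{1}{295 \cdot \frac{2}{5} \cdot 18 \left(- \frac{1}{13}\right) \left(-159\right) + 41} = \frac{1}{295 \cdot \frac{5724}{65} + 41} = \frac{1}{\frac{337716}{13} + 41} = \frac{1}{\frac{338249}{13}} = \frac{13}{338249}$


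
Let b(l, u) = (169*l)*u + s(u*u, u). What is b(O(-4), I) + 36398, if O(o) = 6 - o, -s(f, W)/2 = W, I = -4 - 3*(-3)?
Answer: 44838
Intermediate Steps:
I = 5 (I = -4 + 9 = 5)
s(f, W) = -2*W
b(l, u) = -2*u + 169*l*u (b(l, u) = (169*l)*u - 2*u = 169*l*u - 2*u = -2*u + 169*l*u)
b(O(-4), I) + 36398 = 5*(-2 + 169*(6 - 1*(-4))) + 36398 = 5*(-2 + 169*(6 + 4)) + 36398 = 5*(-2 + 169*10) + 36398 = 5*(-2 + 1690) + 36398 = 5*1688 + 36398 = 8440 + 36398 = 44838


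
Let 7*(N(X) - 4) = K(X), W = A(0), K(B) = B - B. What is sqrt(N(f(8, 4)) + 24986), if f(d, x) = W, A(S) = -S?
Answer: 7*sqrt(510) ≈ 158.08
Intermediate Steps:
K(B) = 0
W = 0 (W = -1*0 = 0)
f(d, x) = 0
N(X) = 4 (N(X) = 4 + (1/7)*0 = 4 + 0 = 4)
sqrt(N(f(8, 4)) + 24986) = sqrt(4 + 24986) = sqrt(24990) = 7*sqrt(510)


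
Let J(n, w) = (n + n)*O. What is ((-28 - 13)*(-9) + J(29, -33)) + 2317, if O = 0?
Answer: 2686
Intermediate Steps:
J(n, w) = 0 (J(n, w) = (n + n)*0 = (2*n)*0 = 0)
((-28 - 13)*(-9) + J(29, -33)) + 2317 = ((-28 - 13)*(-9) + 0) + 2317 = (-41*(-9) + 0) + 2317 = (369 + 0) + 2317 = 369 + 2317 = 2686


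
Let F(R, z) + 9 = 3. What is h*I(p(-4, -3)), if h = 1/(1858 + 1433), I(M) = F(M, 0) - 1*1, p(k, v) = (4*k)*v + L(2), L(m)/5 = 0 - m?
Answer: -7/3291 ≈ -0.0021270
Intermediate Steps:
L(m) = -5*m (L(m) = 5*(0 - m) = 5*(-m) = -5*m)
F(R, z) = -6 (F(R, z) = -9 + 3 = -6)
p(k, v) = -10 + 4*k*v (p(k, v) = (4*k)*v - 5*2 = 4*k*v - 10 = -10 + 4*k*v)
I(M) = -7 (I(M) = -6 - 1*1 = -6 - 1 = -7)
h = 1/3291 ≈ 0.00030386
h*I(p(-4, -3)) = (1/3291)*(-7) = -7/3291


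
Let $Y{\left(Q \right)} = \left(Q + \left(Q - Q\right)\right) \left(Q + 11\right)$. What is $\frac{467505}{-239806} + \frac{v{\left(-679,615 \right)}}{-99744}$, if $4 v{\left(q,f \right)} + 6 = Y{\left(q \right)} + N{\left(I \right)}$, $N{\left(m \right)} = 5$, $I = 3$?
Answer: $- \frac{147646161053}{47838419328} \approx -3.0863$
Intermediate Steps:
$Y{\left(Q \right)} = Q \left(11 + Q\right)$ ($Y{\left(Q \right)} = \left(Q + 0\right) \left(11 + Q\right) = Q \left(11 + Q\right)$)
$v{\left(q,f \right)} = - \frac{1}{4} + \frac{q \left(11 + q\right)}{4}$ ($v{\left(q,f \right)} = - \frac{3}{2} + \frac{q \left(11 + q\right) + 5}{4} = - \frac{3}{2} + \frac{5 + q \left(11 + q\right)}{4} = - \frac{3}{2} + \left(\frac{5}{4} + \frac{q \left(11 + q\right)}{4}\right) = - \frac{1}{4} + \frac{q \left(11 + q\right)}{4}$)
$\frac{467505}{-239806} + \frac{v{\left(-679,615 \right)}}{-99744} = \frac{467505}{-239806} + \frac{- \frac{1}{4} + \frac{1}{4} \left(-679\right) \left(11 - 679\right)}{-99744} = 467505 \left(- \frac{1}{239806}\right) + \left(- \frac{1}{4} + \frac{1}{4} \left(-679\right) \left(-668\right)\right) \left(- \frac{1}{99744}\right) = - \frac{467505}{239806} + \left(- \frac{1}{4} + 113393\right) \left(- \frac{1}{99744}\right) = - \frac{467505}{239806} + \frac{453571}{4} \left(- \frac{1}{99744}\right) = - \frac{467505}{239806} - \frac{453571}{398976} = - \frac{147646161053}{47838419328}$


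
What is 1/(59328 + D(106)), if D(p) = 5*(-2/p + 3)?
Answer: 53/3145174 ≈ 1.6851e-5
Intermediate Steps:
D(p) = 15 - 10/p (D(p) = 5*(3 - 2/p) = 15 - 10/p)
1/(59328 + D(106)) = 1/(59328 + (15 - 10/106)) = 1/(59328 + (15 - 10*1/106)) = 1/(59328 + (15 - 5/53)) = 1/(59328 + 790/53) = 1/(3145174/53) = 53/3145174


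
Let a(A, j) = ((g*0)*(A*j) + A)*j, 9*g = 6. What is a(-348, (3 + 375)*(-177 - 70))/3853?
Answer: 32491368/3853 ≈ 8432.8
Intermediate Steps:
g = ⅔ (g = (⅑)*6 = ⅔ ≈ 0.66667)
a(A, j) = A*j (a(A, j) = (((⅔)*0)*(A*j) + A)*j = (0*(A*j) + A)*j = (0 + A)*j = A*j)
a(-348, (3 + 375)*(-177 - 70))/3853 = -348*(3 + 375)*(-177 - 70)/3853 = -131544*(-247)*(1/3853) = -348*(-93366)*(1/3853) = 32491368*(1/3853) = 32491368/3853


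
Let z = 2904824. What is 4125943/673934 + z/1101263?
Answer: 6501408023625/742178578642 ≈ 8.7599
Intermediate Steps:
4125943/673934 + z/1101263 = 4125943/673934 + 2904824/1101263 = 6501408023625/742178578642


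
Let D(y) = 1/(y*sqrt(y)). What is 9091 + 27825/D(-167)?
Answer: 9091 - 4646775*I*sqrt(167) ≈ 9091.0 - 6.005e+7*I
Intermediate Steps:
D(y) = y**(-3/2) (D(y) = 1/(y**(3/2)) = y**(-3/2))
9091 + 27825/D(-167) = 9091 + 27825/((-167)**(-3/2)) = 9091 + 27825/((I*sqrt(167)/27889)) = 9091 + 27825*(-167*I*sqrt(167)) = 9091 - 4646775*I*sqrt(167)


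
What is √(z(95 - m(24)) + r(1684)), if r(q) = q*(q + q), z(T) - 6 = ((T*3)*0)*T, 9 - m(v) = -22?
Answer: √5671718 ≈ 2381.5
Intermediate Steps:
m(v) = 31 (m(v) = 9 - 1*(-22) = 9 + 22 = 31)
z(T) = 6 (z(T) = 6 + ((T*3)*0)*T = 6 + ((3*T)*0)*T = 6 + 0*T = 6 + 0 = 6)
r(q) = 2*q² (r(q) = q*(2*q) = 2*q²)
√(z(95 - m(24)) + r(1684)) = √(6 + 2*1684²) = √(6 + 2*2835856) = √(6 + 5671712) = √5671718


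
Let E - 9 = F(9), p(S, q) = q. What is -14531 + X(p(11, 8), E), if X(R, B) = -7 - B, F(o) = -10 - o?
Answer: -14528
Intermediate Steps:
E = -10 (E = 9 + (-10 - 1*9) = 9 + (-10 - 9) = 9 - 19 = -10)
-14531 + X(p(11, 8), E) = -14531 + (-7 - 1*(-10)) = -14531 + (-7 + 10) = -14531 + 3 = -14528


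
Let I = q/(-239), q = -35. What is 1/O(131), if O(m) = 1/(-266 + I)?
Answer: -63539/239 ≈ -265.85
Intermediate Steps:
I = 35/239 (I = -35/(-239) = -35*(-1/239) = 35/239 ≈ 0.14644)
O(m) = -239/63539 (O(m) = 1/(-266 + 35/239) = 1/(-63539/239) = -239/63539)
1/O(131) = 1/(-239/63539) = -63539/239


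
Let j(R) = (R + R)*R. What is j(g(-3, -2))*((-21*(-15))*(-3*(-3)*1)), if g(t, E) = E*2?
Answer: 90720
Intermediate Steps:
g(t, E) = 2*E
j(R) = 2*R**2 (j(R) = (2*R)*R = 2*R**2)
j(g(-3, -2))*((-21*(-15))*(-3*(-3)*1)) = (2*(2*(-2))**2)*((-21*(-15))*(-3*(-3)*1)) = (2*(-4)**2)*(315*(9*1)) = (2*16)*(315*9) = 32*2835 = 90720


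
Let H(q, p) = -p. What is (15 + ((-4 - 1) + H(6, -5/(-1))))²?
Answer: 25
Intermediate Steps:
(15 + ((-4 - 1) + H(6, -5/(-1))))² = (15 + ((-4 - 1) - (-5)/(-1)))² = (15 + (-5 - (-5)*(-1)))² = (15 + (-5 - 1*5))² = (15 + (-5 - 5))² = (15 - 10)² = 5² = 25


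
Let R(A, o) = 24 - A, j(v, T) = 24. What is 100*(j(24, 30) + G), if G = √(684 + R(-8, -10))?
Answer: 2400 + 200*√179 ≈ 5075.8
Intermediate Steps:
G = 2*√179 (G = √(684 + (24 - 1*(-8))) = √(684 + (24 + 8)) = √(684 + 32) = √716 = 2*√179 ≈ 26.758)
100*(j(24, 30) + G) = 100*(24 + 2*√179) = 2400 + 200*√179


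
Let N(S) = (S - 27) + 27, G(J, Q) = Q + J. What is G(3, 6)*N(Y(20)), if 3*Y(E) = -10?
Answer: -30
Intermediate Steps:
Y(E) = -10/3 (Y(E) = (⅓)*(-10) = -10/3)
G(J, Q) = J + Q
N(S) = S (N(S) = (-27 + S) + 27 = S)
G(3, 6)*N(Y(20)) = (3 + 6)*(-10/3) = 9*(-10/3) = -30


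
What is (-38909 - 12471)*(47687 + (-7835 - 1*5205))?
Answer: -1780162860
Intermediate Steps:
(-38909 - 12471)*(47687 + (-7835 - 1*5205)) = -51380*(47687 + (-7835 - 5205)) = -51380*(47687 - 13040) = -51380*34647 = -1780162860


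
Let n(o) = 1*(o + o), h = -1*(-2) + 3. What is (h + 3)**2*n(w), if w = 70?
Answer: 8960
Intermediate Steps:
h = 5 (h = 2 + 3 = 5)
n(o) = 2*o (n(o) = 1*(2*o) = 2*o)
(h + 3)**2*n(w) = (5 + 3)**2*(2*70) = 8**2*140 = 64*140 = 8960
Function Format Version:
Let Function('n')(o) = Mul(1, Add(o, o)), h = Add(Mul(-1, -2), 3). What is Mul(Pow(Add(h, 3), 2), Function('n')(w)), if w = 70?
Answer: 8960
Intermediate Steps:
h = 5 (h = Add(2, 3) = 5)
Function('n')(o) = Mul(2, o) (Function('n')(o) = Mul(1, Mul(2, o)) = Mul(2, o))
Mul(Pow(Add(h, 3), 2), Function('n')(w)) = Mul(Pow(Add(5, 3), 2), Mul(2, 70)) = Mul(Pow(8, 2), 140) = Mul(64, 140) = 8960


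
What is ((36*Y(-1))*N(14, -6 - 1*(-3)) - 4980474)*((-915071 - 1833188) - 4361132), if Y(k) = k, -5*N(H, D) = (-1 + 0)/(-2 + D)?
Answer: 885203169845274/25 ≈ 3.5408e+13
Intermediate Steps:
N(H, D) = 1/(5*(-2 + D)) (N(H, D) = -(-1 + 0)/(5*(-2 + D)) = -(-1)/(5*(-2 + D)) = 1/(5*(-2 + D)))
((36*Y(-1))*N(14, -6 - 1*(-3)) - 4980474)*((-915071 - 1833188) - 4361132) = ((36*(-1))*(1/(5*(-2 + (-6 - 1*(-3))))) - 4980474)*((-915071 - 1833188) - 4361132) = (-36/(5*(-2 + (-6 + 3))) - 4980474)*(-2748259 - 4361132) = (-36/(5*(-2 - 3)) - 4980474)*(-7109391) = (-36/(5*(-5)) - 4980474)*(-7109391) = (-36*(-1)/(5*5) - 4980474)*(-7109391) = (-36*(-1/25) - 4980474)*(-7109391) = (36/25 - 4980474)*(-7109391) = -124511814/25*(-7109391) = 885203169845274/25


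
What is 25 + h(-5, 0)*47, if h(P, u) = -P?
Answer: 260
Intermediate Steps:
25 + h(-5, 0)*47 = 25 - 1*(-5)*47 = 25 + 5*47 = 25 + 235 = 260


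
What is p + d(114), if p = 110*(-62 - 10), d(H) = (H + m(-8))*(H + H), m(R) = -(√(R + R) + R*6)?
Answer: 29016 - 912*I ≈ 29016.0 - 912.0*I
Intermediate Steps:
m(R) = -6*R - √2*√R (m(R) = -(√(2*R) + 6*R) = -(√2*√R + 6*R) = -(6*R + √2*√R) = -6*R - √2*√R)
d(H) = 2*H*(48 + H - 4*I) (d(H) = (H + (-6*(-8) - √2*√(-8)))*(H + H) = (H + (48 - √2*2*I*√2))*(2*H) = (H + (48 - 4*I))*(2*H) = (48 + H - 4*I)*(2*H) = 2*H*(48 + H - 4*I))
p = -7920 (p = 110*(-72) = -7920)
p + d(114) = -7920 + 2*114*(48 + 114 - 4*I) = -7920 + 2*114*(162 - 4*I) = -7920 + (36936 - 912*I) = 29016 - 912*I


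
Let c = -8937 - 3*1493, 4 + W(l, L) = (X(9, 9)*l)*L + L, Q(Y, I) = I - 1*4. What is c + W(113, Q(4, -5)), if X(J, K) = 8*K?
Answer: -86653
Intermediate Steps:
Q(Y, I) = -4 + I (Q(Y, I) = I - 4 = -4 + I)
W(l, L) = -4 + L + 72*L*l (W(l, L) = -4 + (((8*9)*l)*L + L) = -4 + ((72*l)*L + L) = -4 + (72*L*l + L) = -4 + (L + 72*L*l) = -4 + L + 72*L*l)
c = -13416 (c = -8937 - 4479 = -13416)
c + W(113, Q(4, -5)) = -13416 + (-4 + (-4 - 5) + 72*(-4 - 5)*113) = -13416 + (-4 - 9 + 72*(-9)*113) = -13416 + (-4 - 9 - 73224) = -13416 - 73237 = -86653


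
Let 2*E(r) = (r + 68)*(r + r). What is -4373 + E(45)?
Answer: 712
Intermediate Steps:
E(r) = r*(68 + r) (E(r) = ((r + 68)*(r + r))/2 = ((68 + r)*(2*r))/2 = (2*r*(68 + r))/2 = r*(68 + r))
-4373 + E(45) = -4373 + 45*(68 + 45) = -4373 + 45*113 = -4373 + 5085 = 712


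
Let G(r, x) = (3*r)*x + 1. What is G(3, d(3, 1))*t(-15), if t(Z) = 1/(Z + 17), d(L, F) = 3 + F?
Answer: 37/2 ≈ 18.500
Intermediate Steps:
G(r, x) = 1 + 3*r*x (G(r, x) = 3*r*x + 1 = 1 + 3*r*x)
t(Z) = 1/(17 + Z)
G(3, d(3, 1))*t(-15) = (1 + 3*3*(3 + 1))/(17 - 15) = (1 + 3*3*4)/2 = (1 + 36)*(½) = 37*(½) = 37/2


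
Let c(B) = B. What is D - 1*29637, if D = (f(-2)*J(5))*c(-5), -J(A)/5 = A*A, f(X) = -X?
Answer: -28387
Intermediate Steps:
J(A) = -5*A² (J(A) = -5*A*A = -5*A²)
D = 1250 (D = ((-1*(-2))*(-5*5²))*(-5) = (2*(-5*25))*(-5) = (2*(-125))*(-5) = -250*(-5) = 1250)
D - 1*29637 = 1250 - 1*29637 = 1250 - 29637 = -28387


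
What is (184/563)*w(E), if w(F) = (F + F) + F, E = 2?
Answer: 1104/563 ≈ 1.9609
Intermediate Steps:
w(F) = 3*F (w(F) = 2*F + F = 3*F)
(184/563)*w(E) = (184/563)*(3*2) = (184*(1/563))*6 = (184/563)*6 = 1104/563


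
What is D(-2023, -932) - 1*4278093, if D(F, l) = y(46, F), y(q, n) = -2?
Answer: -4278095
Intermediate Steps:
D(F, l) = -2
D(-2023, -932) - 1*4278093 = -2 - 1*4278093 = -2 - 4278093 = -4278095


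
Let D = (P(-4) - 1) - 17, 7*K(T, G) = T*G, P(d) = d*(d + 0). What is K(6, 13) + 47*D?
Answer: -580/7 ≈ -82.857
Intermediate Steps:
P(d) = d² (P(d) = d*d = d²)
K(T, G) = G*T/7 (K(T, G) = (T*G)/7 = (G*T)/7 = G*T/7)
D = -2 (D = ((-4)² - 1) - 17 = (16 - 1) - 17 = 15 - 17 = -2)
K(6, 13) + 47*D = (⅐)*13*6 + 47*(-2) = 78/7 - 94 = -580/7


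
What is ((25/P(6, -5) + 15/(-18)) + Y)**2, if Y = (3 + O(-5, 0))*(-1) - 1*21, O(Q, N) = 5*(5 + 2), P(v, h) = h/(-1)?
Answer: 108241/36 ≈ 3006.7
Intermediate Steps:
P(v, h) = -h (P(v, h) = h*(-1) = -h)
O(Q, N) = 35 (O(Q, N) = 5*7 = 35)
Y = -59 (Y = (3 + 35)*(-1) - 1*21 = 38*(-1) - 21 = -38 - 21 = -59)
((25/P(6, -5) + 15/(-18)) + Y)**2 = ((25/((-1*(-5))) + 15/(-18)) - 59)**2 = ((25/5 + 15*(-1/18)) - 59)**2 = ((25*(1/5) - 5/6) - 59)**2 = ((5 - 5/6) - 59)**2 = (25/6 - 59)**2 = (-329/6)**2 = 108241/36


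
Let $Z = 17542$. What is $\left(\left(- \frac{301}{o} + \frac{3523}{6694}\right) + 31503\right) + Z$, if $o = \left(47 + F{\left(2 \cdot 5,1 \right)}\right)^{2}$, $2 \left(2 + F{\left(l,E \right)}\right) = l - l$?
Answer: $\frac{664827259931}{13555350} \approx 49045.0$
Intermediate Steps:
$F{\left(l,E \right)} = -2$ ($F{\left(l,E \right)} = -2 + \frac{l - l}{2} = -2 + \frac{1}{2} \cdot 0 = -2 + 0 = -2$)
$o = 2025$ ($o = \left(47 - 2\right)^{2} = 45^{2} = 2025$)
$\left(\left(- \frac{301}{o} + \frac{3523}{6694}\right) + 31503\right) + Z = \left(\left(- \frac{301}{2025} + \frac{3523}{6694}\right) + 31503\right) + 17542 = \left(\frac{5119181}{13555350} + 31503\right) + 17542 = \frac{427039310231}{13555350} + 17542 = \frac{664827259931}{13555350}$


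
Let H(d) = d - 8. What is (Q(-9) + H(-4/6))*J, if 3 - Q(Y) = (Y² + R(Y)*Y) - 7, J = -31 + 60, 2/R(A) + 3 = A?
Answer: -14123/6 ≈ -2353.8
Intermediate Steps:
R(A) = 2/(-3 + A)
H(d) = -8 + d
J = 29
Q(Y) = 10 - Y² - 2*Y/(-3 + Y) (Q(Y) = 3 - ((Y² + (2/(-3 + Y))*Y) - 7) = 3 - ((Y² + 2*Y/(-3 + Y)) - 7) = 3 - (-7 + Y² + 2*Y/(-3 + Y)) = 3 + (7 - Y² - 2*Y/(-3 + Y)) = 10 - Y² - 2*Y/(-3 + Y))
(Q(-9) + H(-4/6))*J = ((-2*(-9) + (-3 - 9)*(10 - 1*(-9)²))/(-3 - 9) + (-8 - 4/6))*29 = ((18 - 12*(10 - 1*81))/(-12) + (-8 - 4*⅙))*29 = (-(18 - 12*(10 - 81))/12 + (-8 - ⅔))*29 = (-(18 - 12*(-71))/12 - 26/3)*29 = (-(18 + 852)/12 - 26/3)*29 = (-1/12*870 - 26/3)*29 = (-145/2 - 26/3)*29 = -487/6*29 = -14123/6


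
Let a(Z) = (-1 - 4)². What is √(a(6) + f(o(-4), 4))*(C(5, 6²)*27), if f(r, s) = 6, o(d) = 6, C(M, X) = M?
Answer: 135*√31 ≈ 751.65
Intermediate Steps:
a(Z) = 25 (a(Z) = (-5)² = 25)
√(a(6) + f(o(-4), 4))*(C(5, 6²)*27) = √(25 + 6)*(5*27) = √31*135 = 135*√31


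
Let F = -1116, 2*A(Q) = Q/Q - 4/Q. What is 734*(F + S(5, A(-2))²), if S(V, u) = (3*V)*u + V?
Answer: -528113/2 ≈ -2.6406e+5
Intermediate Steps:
A(Q) = ½ - 2/Q (A(Q) = (Q/Q - 4/Q)/2 = (1 - 4/Q)/2 = ½ - 2/Q)
S(V, u) = V + 3*V*u (S(V, u) = 3*V*u + V = V + 3*V*u)
734*(F + S(5, A(-2))²) = 734*(-1116 + (5*(1 + 3*((½)*(-4 - 2)/(-2))))²) = 734*(-1116 + (5*(1 + 3*((½)*(-½)*(-6))))²) = 734*(-1116 + (5*(1 + 3*(3/2)))²) = 734*(-1116 + (5*(1 + 9/2))²) = 734*(-1116 + (5*(11/2))²) = 734*(-1116 + (55/2)²) = 734*(-1116 + 3025/4) = 734*(-1439/4) = -528113/2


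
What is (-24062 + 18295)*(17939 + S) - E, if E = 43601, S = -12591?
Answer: -30885517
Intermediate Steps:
(-24062 + 18295)*(17939 + S) - E = (-24062 + 18295)*(17939 - 12591) - 1*43601 = -5767*5348 - 43601 = -30841916 - 43601 = -30885517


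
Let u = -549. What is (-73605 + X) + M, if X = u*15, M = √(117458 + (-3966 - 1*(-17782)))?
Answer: -81840 + 3*√14586 ≈ -81478.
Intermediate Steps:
M = 3*√14586 (M = √(117458 + (-3966 + 17782)) = √(117458 + 13816) = √131274 = 3*√14586 ≈ 362.32)
X = -8235 (X = -549*15 = -8235)
(-73605 + X) + M = (-73605 - 8235) + 3*√14586 = -81840 + 3*√14586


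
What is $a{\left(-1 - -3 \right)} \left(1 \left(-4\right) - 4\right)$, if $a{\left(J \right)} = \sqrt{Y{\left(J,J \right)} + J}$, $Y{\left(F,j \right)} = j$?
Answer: $-16$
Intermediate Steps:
$a{\left(J \right)} = \sqrt{2} \sqrt{J}$ ($a{\left(J \right)} = \sqrt{J + J} = \sqrt{2 J} = \sqrt{2} \sqrt{J}$)
$a{\left(-1 - -3 \right)} \left(1 \left(-4\right) - 4\right) = \sqrt{2} \sqrt{-1 - -3} \left(1 \left(-4\right) - 4\right) = \sqrt{2} \sqrt{-1 + 3} \left(-4 - 4\right) = \sqrt{2} \sqrt{2} \left(-8\right) = 2 \left(-8\right) = -16$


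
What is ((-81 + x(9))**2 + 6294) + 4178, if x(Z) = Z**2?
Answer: 10472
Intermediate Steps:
((-81 + x(9))**2 + 6294) + 4178 = ((-81 + 9**2)**2 + 6294) + 4178 = ((-81 + 81)**2 + 6294) + 4178 = (0**2 + 6294) + 4178 = (0 + 6294) + 4178 = 6294 + 4178 = 10472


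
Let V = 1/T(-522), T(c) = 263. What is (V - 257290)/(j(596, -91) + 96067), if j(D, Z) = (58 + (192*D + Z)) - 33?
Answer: -67667269/55343879 ≈ -1.2227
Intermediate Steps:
j(D, Z) = 25 + Z + 192*D (j(D, Z) = (58 + (Z + 192*D)) - 33 = (58 + Z + 192*D) - 33 = 25 + Z + 192*D)
V = 1/263 ≈ 0.0038023
(V - 257290)/(j(596, -91) + 96067) = (1/263 - 257290)/((25 - 91 + 192*596) + 96067) = -67667269/(263*((25 - 91 + 114432) + 96067)) = -67667269/(263*(114366 + 96067)) = -67667269/263/210433 = -67667269/263*1/210433 = -67667269/55343879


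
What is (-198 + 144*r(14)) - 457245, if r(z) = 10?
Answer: -456003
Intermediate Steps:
(-198 + 144*r(14)) - 457245 = (-198 + 144*10) - 457245 = (-198 + 1440) - 457245 = 1242 - 457245 = -456003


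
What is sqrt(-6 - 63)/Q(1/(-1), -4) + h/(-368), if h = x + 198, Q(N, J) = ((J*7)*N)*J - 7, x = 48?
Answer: -123/184 - I*sqrt(69)/119 ≈ -0.66848 - 0.069804*I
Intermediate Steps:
Q(N, J) = -7 + 7*N*J**2 (Q(N, J) = ((7*J)*N)*J - 7 = (7*J*N)*J - 7 = 7*N*J**2 - 7 = -7 + 7*N*J**2)
h = 246 (h = 48 + 198 = 246)
sqrt(-6 - 63)/Q(1/(-1), -4) + h/(-368) = sqrt(-6 - 63)/(-7 + 7*(-4)**2/(-1)) + 246/(-368) = sqrt(-69)/(-7 + 7*(-1)*16) + 246*(-1/368) = (I*sqrt(69))/(-7 - 112) - 123/184 = (I*sqrt(69))/(-119) - 123/184 = (I*sqrt(69))*(-1/119) - 123/184 = -I*sqrt(69)/119 - 123/184 = -123/184 - I*sqrt(69)/119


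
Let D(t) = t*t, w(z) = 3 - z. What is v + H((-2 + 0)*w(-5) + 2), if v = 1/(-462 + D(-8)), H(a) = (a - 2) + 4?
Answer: -4777/398 ≈ -12.003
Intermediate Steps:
H(a) = 2 + a (H(a) = (-2 + a) + 4 = 2 + a)
D(t) = t**2
v = -1/398 (v = 1/(-462 + (-8)**2) = 1/(-462 + 64) = 1/(-398) = -1/398 ≈ -0.0025126)
v + H((-2 + 0)*w(-5) + 2) = -1/398 + (2 + ((-2 + 0)*(3 - 1*(-5)) + 2)) = -1/398 + (2 + (-2*(3 + 5) + 2)) = -1/398 + (2 + (-2*8 + 2)) = -1/398 + (2 + (-16 + 2)) = -1/398 + (2 - 14) = -1/398 - 12 = -4777/398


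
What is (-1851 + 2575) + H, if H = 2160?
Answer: 2884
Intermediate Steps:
(-1851 + 2575) + H = (-1851 + 2575) + 2160 = 724 + 2160 = 2884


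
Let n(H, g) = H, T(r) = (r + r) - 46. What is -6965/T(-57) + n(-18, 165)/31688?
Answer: 5517601/126752 ≈ 43.531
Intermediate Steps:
T(r) = -46 + 2*r (T(r) = 2*r - 46 = -46 + 2*r)
-6965/T(-57) + n(-18, 165)/31688 = -6965/(-46 + 2*(-57)) - 18/31688 = -6965/(-46 - 114) - 18*1/31688 = -6965/(-160) - 9/15844 = -6965*(-1/160) - 9/15844 = 1393/32 - 9/15844 = 5517601/126752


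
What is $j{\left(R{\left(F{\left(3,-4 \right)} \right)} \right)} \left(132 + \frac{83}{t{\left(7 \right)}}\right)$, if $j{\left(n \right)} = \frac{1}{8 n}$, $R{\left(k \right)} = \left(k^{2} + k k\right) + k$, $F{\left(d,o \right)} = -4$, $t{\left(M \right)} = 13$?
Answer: $\frac{257}{416} \approx 0.61779$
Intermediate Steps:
$R{\left(k \right)} = k + 2 k^{2}$ ($R{\left(k \right)} = \left(k^{2} + k^{2}\right) + k = 2 k^{2} + k = k + 2 k^{2}$)
$j{\left(n \right)} = \frac{1}{8 n}$
$j{\left(R{\left(F{\left(3,-4 \right)} \right)} \right)} \left(132 + \frac{83}{t{\left(7 \right)}}\right) = \frac{1}{8 \left(- 4 \left(1 + 2 \left(-4\right)\right)\right)} \left(132 + \frac{83}{13}\right) = \frac{1}{8 \left(- 4 \left(1 - 8\right)\right)} \left(132 + 83 \cdot \frac{1}{13}\right) = \frac{1}{8 \left(\left(-4\right) \left(-7\right)\right)} \left(132 + \frac{83}{13}\right) = \frac{1}{8 \cdot 28} \cdot \frac{1799}{13} = \frac{1}{8} \cdot \frac{1}{28} \cdot \frac{1799}{13} = \frac{1}{224} \cdot \frac{1799}{13} = \frac{257}{416}$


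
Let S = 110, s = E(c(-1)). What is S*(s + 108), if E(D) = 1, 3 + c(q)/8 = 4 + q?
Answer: 11990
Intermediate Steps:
c(q) = 8 + 8*q (c(q) = -24 + 8*(4 + q) = -24 + (32 + 8*q) = 8 + 8*q)
s = 1
S*(s + 108) = 110*(1 + 108) = 110*109 = 11990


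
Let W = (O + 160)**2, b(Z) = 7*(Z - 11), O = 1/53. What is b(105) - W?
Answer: -70079039/2809 ≈ -24948.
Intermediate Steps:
O = 1/53 ≈ 0.018868
b(Z) = -77 + 7*Z (b(Z) = 7*(-11 + Z) = -77 + 7*Z)
W = 71927361/2809 (W = (1/53 + 160)**2 = (8481/53)**2 = 71927361/2809 ≈ 25606.)
b(105) - W = (-77 + 7*105) - 1*71927361/2809 = (-77 + 735) - 71927361/2809 = 658 - 71927361/2809 = -70079039/2809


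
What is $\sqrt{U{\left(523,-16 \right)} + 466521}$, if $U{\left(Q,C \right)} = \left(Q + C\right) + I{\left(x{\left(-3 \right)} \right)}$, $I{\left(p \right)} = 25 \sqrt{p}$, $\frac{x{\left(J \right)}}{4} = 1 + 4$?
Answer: $\sqrt{467028 + 50 \sqrt{5}} \approx 683.48$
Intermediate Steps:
$x{\left(J \right)} = 20$ ($x{\left(J \right)} = 4 \left(1 + 4\right) = 4 \cdot 5 = 20$)
$U{\left(Q,C \right)} = C + Q + 50 \sqrt{5}$ ($U{\left(Q,C \right)} = \left(Q + C\right) + 25 \sqrt{20} = \left(C + Q\right) + 25 \cdot 2 \sqrt{5} = \left(C + Q\right) + 50 \sqrt{5} = C + Q + 50 \sqrt{5}$)
$\sqrt{U{\left(523,-16 \right)} + 466521} = \sqrt{\left(-16 + 523 + 50 \sqrt{5}\right) + 466521} = \sqrt{\left(507 + 50 \sqrt{5}\right) + 466521} = \sqrt{467028 + 50 \sqrt{5}}$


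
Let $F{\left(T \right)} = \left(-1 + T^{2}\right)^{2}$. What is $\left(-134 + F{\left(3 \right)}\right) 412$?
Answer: $-28840$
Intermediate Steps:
$\left(-134 + F{\left(3 \right)}\right) 412 = \left(-134 + \left(-1 + 3^{2}\right)^{2}\right) 412 = \left(-134 + \left(-1 + 9\right)^{2}\right) 412 = \left(-134 + 8^{2}\right) 412 = \left(-134 + 64\right) 412 = \left(-70\right) 412 = -28840$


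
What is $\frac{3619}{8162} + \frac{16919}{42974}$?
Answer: $\frac{953298}{1138811} \approx 0.8371$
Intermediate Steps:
$\frac{3619}{8162} + \frac{16919}{42974} = 3619 \cdot \frac{1}{8162} + 16919 \cdot \frac{1}{42974} = \frac{47}{106} + \frac{16919}{42974} = \frac{953298}{1138811}$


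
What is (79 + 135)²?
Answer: 45796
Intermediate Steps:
(79 + 135)² = 214² = 45796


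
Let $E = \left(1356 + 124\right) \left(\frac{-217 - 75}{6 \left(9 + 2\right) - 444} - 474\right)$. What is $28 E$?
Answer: $- \frac{529484800}{27} \approx -1.9611 \cdot 10^{7}$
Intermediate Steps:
$E = - \frac{132371200}{189}$ ($E = 1480 \left(- \frac{292}{6 \cdot 11 - 444} - 474\right) = 1480 \left(- \frac{292}{66 - 444} - 474\right) = 1480 \left(- \frac{292}{-378} - 474\right) = 1480 \left(\left(-292\right) \left(- \frac{1}{378}\right) - 474\right) = 1480 \left(\frac{146}{189} - 474\right) = 1480 \left(- \frac{89440}{189}\right) = - \frac{132371200}{189} \approx -7.0038 \cdot 10^{5}$)
$28 E = 28 \left(- \frac{132371200}{189}\right) = - \frac{529484800}{27}$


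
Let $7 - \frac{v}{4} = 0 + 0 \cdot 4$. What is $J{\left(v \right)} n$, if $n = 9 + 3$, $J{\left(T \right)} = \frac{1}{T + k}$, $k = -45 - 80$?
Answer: $- \frac{12}{97} \approx -0.12371$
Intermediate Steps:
$v = 28$ ($v = 28 - 4 \left(0 + 0 \cdot 4\right) = 28 - 4 \left(0 + 0\right) = 28 - 0 = 28 + 0 = 28$)
$k = -125$
$J{\left(T \right)} = \frac{1}{-125 + T}$ ($J{\left(T \right)} = \frac{1}{T - 125} = \frac{1}{-125 + T}$)
$n = 12$
$J{\left(v \right)} n = \frac{1}{-125 + 28} \cdot 12 = \frac{1}{-97} \cdot 12 = \left(- \frac{1}{97}\right) 12 = - \frac{12}{97}$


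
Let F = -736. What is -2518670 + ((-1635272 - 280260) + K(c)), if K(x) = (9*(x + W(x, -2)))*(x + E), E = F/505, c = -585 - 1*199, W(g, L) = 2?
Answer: 552392918/505 ≈ 1.0938e+6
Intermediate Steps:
c = -784 (c = -585 - 199 = -784)
E = -736/505 ≈ -1.4574
K(x) = (18 + 9*x)*(-736/505 + x) (K(x) = (9*(x + 2))*(x - 736/505) = (9*(2 + x))*(-736/505 + x) = (18 + 9*x)*(-736/505 + x))
-2518670 + ((-1635272 - 280260) + K(c)) = -2518670 + ((-1635272 - 280260) + (-13248/505 + 9*(-784)² + (2466/505)*(-784))) = -2518670 + (-1915532 + (-13248/505 + 9*614656 - 1933344/505)) = -2518670 + (-1915532 + (-13248/505 + 5531904 - 1933344/505)) = -2518670 + (-1915532 + 2791664928/505) = -2518670 + 1824321268/505 = 552392918/505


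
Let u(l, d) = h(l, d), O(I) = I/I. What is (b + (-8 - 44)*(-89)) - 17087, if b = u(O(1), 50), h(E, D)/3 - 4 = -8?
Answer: -12471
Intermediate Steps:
O(I) = 1
h(E, D) = -12 (h(E, D) = 12 + 3*(-8) = 12 - 24 = -12)
u(l, d) = -12
b = -12
(b + (-8 - 44)*(-89)) - 17087 = (-12 + (-8 - 44)*(-89)) - 17087 = (-12 - 52*(-89)) - 17087 = (-12 + 4628) - 17087 = 4616 - 17087 = -12471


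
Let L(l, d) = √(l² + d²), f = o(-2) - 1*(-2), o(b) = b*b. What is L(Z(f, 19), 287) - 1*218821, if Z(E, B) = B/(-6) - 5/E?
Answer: -218821 + √82385 ≈ -2.1853e+5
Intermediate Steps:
o(b) = b²
f = 6 (f = (-2)² - 1*(-2) = 4 + 2 = 6)
Z(E, B) = -5/E - B/6 (Z(E, B) = B*(-⅙) - 5/E = -B/6 - 5/E = -5/E - B/6)
L(l, d) = √(d² + l²)
L(Z(f, 19), 287) - 1*218821 = √(287² + (-5/6 - ⅙*19)²) - 1*218821 = √(82369 + (-5*⅙ - 19/6)²) - 218821 = √(82369 + (-⅚ - 19/6)²) - 218821 = √(82369 + (-4)²) - 218821 = √(82369 + 16) - 218821 = √82385 - 218821 = -218821 + √82385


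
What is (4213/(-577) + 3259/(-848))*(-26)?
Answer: 70889871/244648 ≈ 289.76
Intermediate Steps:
(4213/(-577) + 3259/(-848))*(-26) = (4213*(-1/577) + 3259*(-1/848))*(-26) = (-4213/577 - 3259/848)*(-26) = -5453067/489296*(-26) = 70889871/244648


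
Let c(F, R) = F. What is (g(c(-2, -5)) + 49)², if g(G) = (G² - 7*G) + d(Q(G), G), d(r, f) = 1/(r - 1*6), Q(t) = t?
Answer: 286225/64 ≈ 4472.3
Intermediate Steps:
d(r, f) = 1/(-6 + r) (d(r, f) = 1/(r - 6) = 1/(-6 + r))
g(G) = G² + 1/(-6 + G) - 7*G (g(G) = (G² - 7*G) + 1/(-6 + G) = G² + 1/(-6 + G) - 7*G)
(g(c(-2, -5)) + 49)² = ((1 - 2*(-7 - 2)*(-6 - 2))/(-6 - 2) + 49)² = ((1 - 2*(-9)*(-8))/(-8) + 49)² = (-(1 - 144)/8 + 49)² = (-⅛*(-143) + 49)² = (143/8 + 49)² = (535/8)² = 286225/64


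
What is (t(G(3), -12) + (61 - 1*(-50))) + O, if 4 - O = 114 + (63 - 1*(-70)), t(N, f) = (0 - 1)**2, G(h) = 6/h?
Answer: -131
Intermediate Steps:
t(N, f) = 1 (t(N, f) = (-1)**2 = 1)
O = -243 (O = 4 - (114 + (63 - 1*(-70))) = 4 - (114 + (63 + 70)) = 4 - (114 + 133) = 4 - 1*247 = 4 - 247 = -243)
(t(G(3), -12) + (61 - 1*(-50))) + O = (1 + (61 - 1*(-50))) - 243 = (1 + (61 + 50)) - 243 = (1 + 111) - 243 = 112 - 243 = -131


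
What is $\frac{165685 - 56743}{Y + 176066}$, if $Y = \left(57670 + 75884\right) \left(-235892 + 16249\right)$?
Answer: $- \frac{54471}{14667012578} \approx -3.7138 \cdot 10^{-6}$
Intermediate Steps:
$Y = -29334201222$ ($Y = 133554 \left(-219643\right) = -29334201222$)
$\frac{165685 - 56743}{Y + 176066} = \frac{165685 - 56743}{-29334201222 + 176066} = \frac{108942}{-29334025156} = 108942 \left(- \frac{1}{29334025156}\right) = - \frac{54471}{14667012578}$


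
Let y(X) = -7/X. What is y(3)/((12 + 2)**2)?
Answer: -1/84 ≈ -0.011905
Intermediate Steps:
y(3)/((12 + 2)**2) = (-7/3)/((12 + 2)**2) = (-7*1/3)/(14**2) = -7/3/196 = -7/3*1/196 = -1/84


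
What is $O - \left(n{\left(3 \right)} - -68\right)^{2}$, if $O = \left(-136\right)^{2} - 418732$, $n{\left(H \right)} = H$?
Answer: $-405277$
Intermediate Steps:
$O = -400236$ ($O = 18496 - 418732 = -400236$)
$O - \left(n{\left(3 \right)} - -68\right)^{2} = -400236 - \left(3 - -68\right)^{2} = -400236 - \left(3 + \left(-12 + 80\right)\right)^{2} = -400236 - \left(3 + 68\right)^{2} = -400236 - 71^{2} = -400236 - 5041 = -405277$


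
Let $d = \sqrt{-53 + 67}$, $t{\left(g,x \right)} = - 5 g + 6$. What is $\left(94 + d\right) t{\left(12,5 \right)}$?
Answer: $-5076 - 54 \sqrt{14} \approx -5278.0$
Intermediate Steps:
$t{\left(g,x \right)} = 6 - 5 g$
$d = \sqrt{14} \approx 3.7417$
$\left(94 + d\right) t{\left(12,5 \right)} = \left(94 + \sqrt{14}\right) \left(6 - 60\right) = \left(94 + \sqrt{14}\right) \left(-54\right) = -5076 - 54 \sqrt{14}$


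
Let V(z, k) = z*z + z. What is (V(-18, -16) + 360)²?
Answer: 443556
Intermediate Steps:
V(z, k) = z + z² (V(z, k) = z² + z = z + z²)
(V(-18, -16) + 360)² = (-18*(1 - 18) + 360)² = (-18*(-17) + 360)² = (306 + 360)² = 666² = 443556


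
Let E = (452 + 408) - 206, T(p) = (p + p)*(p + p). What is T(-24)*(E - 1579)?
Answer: -2131200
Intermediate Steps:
T(p) = 4*p² (T(p) = (2*p)*(2*p) = 4*p²)
E = 654 (E = 860 - 206 = 654)
T(-24)*(E - 1579) = (4*(-24)²)*(654 - 1579) = (4*576)*(-925) = 2304*(-925) = -2131200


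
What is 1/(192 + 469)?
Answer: 1/661 ≈ 0.0015129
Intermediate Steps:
1/(192 + 469) = 1/661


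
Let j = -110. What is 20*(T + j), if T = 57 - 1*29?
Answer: -1640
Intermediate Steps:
T = 28 (T = 57 - 29 = 28)
20*(T + j) = 20*(28 - 110) = 20*(-82) = -1640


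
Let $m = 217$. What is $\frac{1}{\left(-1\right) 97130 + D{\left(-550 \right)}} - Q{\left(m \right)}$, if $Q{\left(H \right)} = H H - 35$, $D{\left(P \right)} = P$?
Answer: $- \frac{4596234721}{97680} \approx -47054.0$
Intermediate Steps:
$Q{\left(H \right)} = -35 + H^{2}$ ($Q{\left(H \right)} = H^{2} - 35 = -35 + H^{2}$)
$\frac{1}{\left(-1\right) 97130 + D{\left(-550 \right)}} - Q{\left(m \right)} = \frac{1}{\left(-1\right) 97130 - 550} - \left(-35 + 217^{2}\right) = \frac{1}{-97130 - 550} - \left(-35 + 47089\right) = \frac{1}{-97680} - 47054 = - \frac{1}{97680} - 47054 = - \frac{4596234721}{97680}$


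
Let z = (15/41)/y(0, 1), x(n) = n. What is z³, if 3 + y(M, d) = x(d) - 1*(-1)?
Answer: -3375/68921 ≈ -0.048969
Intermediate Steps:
y(M, d) = -2 + d (y(M, d) = -3 + (d - 1*(-1)) = -3 + (d + 1) = -3 + (1 + d) = -2 + d)
z = -15/41 (z = (15/41)/(-2 + 1) = (15*(1/41))/(-1) = (15/41)*(-1) = -15/41 ≈ -0.36585)
z³ = (-15/41)³ = -3375/68921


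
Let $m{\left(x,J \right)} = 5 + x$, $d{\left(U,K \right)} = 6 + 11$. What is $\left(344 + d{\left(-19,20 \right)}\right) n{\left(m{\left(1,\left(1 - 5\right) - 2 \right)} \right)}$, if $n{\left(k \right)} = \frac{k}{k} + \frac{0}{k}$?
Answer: $361$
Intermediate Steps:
$d{\left(U,K \right)} = 17$
$n{\left(k \right)} = 1$ ($n{\left(k \right)} = 1 + 0 = 1$)
$\left(344 + d{\left(-19,20 \right)}\right) n{\left(m{\left(1,\left(1 - 5\right) - 2 \right)} \right)} = \left(344 + 17\right) 1 = 361 \cdot 1 = 361$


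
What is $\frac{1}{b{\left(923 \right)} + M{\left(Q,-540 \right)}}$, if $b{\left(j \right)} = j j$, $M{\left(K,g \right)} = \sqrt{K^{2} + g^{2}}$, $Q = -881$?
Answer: $\frac{851929}{725781953280} - \frac{\sqrt{1067761}}{725781953280} \approx 1.1724 \cdot 10^{-6}$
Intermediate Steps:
$b{\left(j \right)} = j^{2}$
$\frac{1}{b{\left(923 \right)} + M{\left(Q,-540 \right)}} = \frac{1}{923^{2} + \sqrt{\left(-881\right)^{2} + \left(-540\right)^{2}}} = \frac{1}{851929 + \sqrt{776161 + 291600}} = \frac{1}{851929 + \sqrt{1067761}}$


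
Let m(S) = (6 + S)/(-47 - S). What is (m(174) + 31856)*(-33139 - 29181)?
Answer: -438732550720/221 ≈ -1.9852e+9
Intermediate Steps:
m(S) = (6 + S)/(-47 - S)
(m(174) + 31856)*(-33139 - 29181) = ((-6 - 1*174)/(47 + 174) + 31856)*(-33139 - 29181) = ((-6 - 174)/221 + 31856)*(-62320) = ((1/221)*(-180) + 31856)*(-62320) = (-180/221 + 31856)*(-62320) = (7039996/221)*(-62320) = -438732550720/221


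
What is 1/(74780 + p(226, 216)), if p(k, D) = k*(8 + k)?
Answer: 1/127664 ≈ 7.8331e-6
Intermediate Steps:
1/(74780 + p(226, 216)) = 1/(74780 + 226*(8 + 226)) = 1/(74780 + 226*234) = 1/(74780 + 52884) = 1/127664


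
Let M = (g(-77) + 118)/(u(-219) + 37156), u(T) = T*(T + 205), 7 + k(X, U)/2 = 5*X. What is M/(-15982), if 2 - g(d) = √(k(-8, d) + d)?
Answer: -30/160707001 + 3*I*√19/642828004 ≈ -1.8668e-7 + 2.0342e-8*I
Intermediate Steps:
k(X, U) = -14 + 10*X (k(X, U) = -14 + 2*(5*X) = -14 + 10*X)
u(T) = T*(205 + T)
g(d) = 2 - √(-94 + d) (g(d) = 2 - √((-14 + 10*(-8)) + d) = 2 - √((-14 - 80) + d) = 2 - √(-94 + d))
M = 60/20111 - 3*I*√19/40222 (M = ((2 - √(-94 - 77)) + 118)/(-219*(205 - 219) + 37156) = ((2 - √(-171)) + 118)/(-219*(-14) + 37156) = ((2 - 3*I*√19) + 118)/(3066 + 37156) = ((2 - 3*I*√19) + 118)/40222 = (120 - 3*I*√19)*(1/40222) = 60/20111 - 3*I*√19/40222 ≈ 0.0029834 - 0.00032511*I)
M/(-15982) = (60/20111 - 3*I*√19/40222)/(-15982) = (60/20111 - 3*I*√19/40222)*(-1/15982) = -30/160707001 + 3*I*√19/642828004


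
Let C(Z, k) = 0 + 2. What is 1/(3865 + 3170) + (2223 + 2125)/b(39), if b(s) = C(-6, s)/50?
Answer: 764704501/7035 ≈ 1.0870e+5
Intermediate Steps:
C(Z, k) = 2
b(s) = 1/25 (b(s) = 2/50 = 2*(1/50) = 1/25)
1/(3865 + 3170) + (2223 + 2125)/b(39) = 1/(3865 + 3170) + (2223 + 2125)/(1/25) = 1/7035 + 4348*25 = 1/7035 + 108700 = 764704501/7035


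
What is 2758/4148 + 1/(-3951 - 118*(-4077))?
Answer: 22876664701/34406235162 ≈ 0.66490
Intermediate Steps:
2758/4148 + 1/(-3951 - 118*(-4077)) = 2758*(1/4148) - 1/4077/(-4069) = 1379/2074 - 1/4069*(-1/4077) = 1379/2074 + 1/16589313 = 22876664701/34406235162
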